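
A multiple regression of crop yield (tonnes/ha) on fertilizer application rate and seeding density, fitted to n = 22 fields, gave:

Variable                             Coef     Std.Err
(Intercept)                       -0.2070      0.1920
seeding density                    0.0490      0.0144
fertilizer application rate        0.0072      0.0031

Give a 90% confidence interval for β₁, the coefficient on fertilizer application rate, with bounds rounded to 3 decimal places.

Read off: b = 0.0072, SE = 0.0031 for fertilizer application rate.
df = n − k − 1 = 22 − 2 − 1 = 19.
t* = t_{0.05, 19} = 1.729133.
Margin = t* × SE = 1.729133 × 0.0031 = 0.00536.
CI: 0.0072 ± 0.00536 → (0.002, 0.013).

(0.002, 0.013)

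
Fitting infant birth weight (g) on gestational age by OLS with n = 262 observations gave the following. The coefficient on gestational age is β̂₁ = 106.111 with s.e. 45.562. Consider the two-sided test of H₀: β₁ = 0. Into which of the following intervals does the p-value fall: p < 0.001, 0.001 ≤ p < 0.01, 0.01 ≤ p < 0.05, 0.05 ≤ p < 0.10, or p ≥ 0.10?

0.01 ≤ p < 0.05

t = 106.111 / 45.562 = 2.329.
df = n − 2 = 262 − 2 = 260.
Two-sided p = 2·P(T_{260} > |t|) ≈ 0.0206.
So 0.01 ≤ p < 0.05.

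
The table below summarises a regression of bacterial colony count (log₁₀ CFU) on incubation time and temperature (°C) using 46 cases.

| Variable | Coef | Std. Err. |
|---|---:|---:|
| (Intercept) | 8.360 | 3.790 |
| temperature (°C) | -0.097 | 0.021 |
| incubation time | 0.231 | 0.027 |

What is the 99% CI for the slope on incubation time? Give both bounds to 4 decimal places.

Read off: b = 0.231, SE = 0.027 for incubation time.
df = n − k − 1 = 46 − 2 − 1 = 43.
t* = t_{0.005, 43} = 2.695102.
Margin = t* × SE = 2.695102 × 0.027 = 0.072768.
CI: 0.231 ± 0.072768 → (0.1582, 0.3038).

(0.1582, 0.3038)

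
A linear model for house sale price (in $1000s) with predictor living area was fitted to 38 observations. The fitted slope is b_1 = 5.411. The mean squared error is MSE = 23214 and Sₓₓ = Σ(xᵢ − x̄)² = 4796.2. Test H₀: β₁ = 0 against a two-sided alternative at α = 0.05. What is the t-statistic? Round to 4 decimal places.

SE(b_1) = √(MSE/Sₓₓ) = √(23214/4796.2) = 2.20002.
t = 5.411 / 2.20002 = 2.4595.
df = n − 2 = 36.
Two-sided p ≈ 0.0188, which is < 0.05, so reject H₀.
There is evidence that living area is associated with house sale price.

t = 2.4595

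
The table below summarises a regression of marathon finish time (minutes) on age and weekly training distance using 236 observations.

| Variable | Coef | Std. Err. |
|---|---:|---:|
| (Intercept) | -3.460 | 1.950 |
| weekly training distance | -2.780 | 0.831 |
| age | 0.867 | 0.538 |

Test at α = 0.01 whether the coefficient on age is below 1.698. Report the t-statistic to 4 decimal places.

Read off: b = 0.867, SE = 0.538 for age.
H₀: β₁ = 1.698 vs H₁: β₁ < 1.698.
t = (0.867 − 1.698) / 0.538 = -1.5446.
df = n − k − 1 = 236 − 2 − 1 = 233.
One-sided p ≈ 0.0619, which is ≥ 0.01, so fail to reject H₀.
The data do not give significant evidence that the true slope on age is below 1.698 minutes per unit, holding the other predictors fixed.

t = -1.5446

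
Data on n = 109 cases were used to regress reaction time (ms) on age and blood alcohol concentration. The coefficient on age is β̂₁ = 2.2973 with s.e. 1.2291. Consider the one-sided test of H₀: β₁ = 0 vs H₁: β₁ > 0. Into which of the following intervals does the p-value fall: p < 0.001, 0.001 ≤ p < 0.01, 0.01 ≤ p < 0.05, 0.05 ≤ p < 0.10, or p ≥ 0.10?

0.01 ≤ p < 0.05

t = 2.2973 / 1.2291 = 1.869.
df = n − k − 1 = 109 − 2 − 1 = 106.
One-sided p = P(T_{106} > t) ≈ 0.0322.
So 0.01 ≤ p < 0.05.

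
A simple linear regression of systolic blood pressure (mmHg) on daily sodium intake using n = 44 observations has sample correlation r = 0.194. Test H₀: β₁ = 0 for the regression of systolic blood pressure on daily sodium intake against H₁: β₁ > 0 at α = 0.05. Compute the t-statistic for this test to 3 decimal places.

t = r·√(n − 2)/√(1 − r²) = 0.194·√42/√0.962364 = 1.282.
df = n − 2 = 42.
One-sided p ≈ 0.1035, which is ≥ 0.05, so fail to reject H₀.
The data do not give significant evidence of a linear association between daily sodium intake and systolic blood pressure.

t = 1.282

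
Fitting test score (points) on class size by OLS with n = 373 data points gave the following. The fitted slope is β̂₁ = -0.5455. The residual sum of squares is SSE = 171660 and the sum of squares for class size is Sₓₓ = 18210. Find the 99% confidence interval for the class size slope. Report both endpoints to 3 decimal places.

(-0.958, -0.133)

MSE = SSE/(n − 2) = 171660/371 = 462.695.
SE(β̂₁) = √(MSE/Sₓₓ) = √(462.695/18210) = 0.159402.
df = n − 2 = 371.
t* = t_{0.005, 371} = 2.589146.
Margin = t* × SE = 2.589146 × 0.159402 = 0.41271.
CI: -0.5455 ± 0.41271 → (-0.958, -0.133).
With 99% confidence, each one-unit increase in class size is associated with a change of between -0.958 and -0.133 points in test score.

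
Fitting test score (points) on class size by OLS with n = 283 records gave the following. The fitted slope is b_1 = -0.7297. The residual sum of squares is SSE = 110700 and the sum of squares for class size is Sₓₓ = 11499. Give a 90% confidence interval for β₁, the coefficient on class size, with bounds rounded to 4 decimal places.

(-1.0352, -0.4242)

MSE = SSE/(n − 2) = 110700/281 = 393.95.
SE(b_1) = √(MSE/Sₓₓ) = √(393.95/11499) = 0.185093.
df = n − 2 = 281.
t* = t_{0.05, 281} = 1.650294.
Margin = t* × SE = 1.650294 × 0.185093 = 0.305458.
CI: -0.7297 ± 0.305458 → (-1.0352, -0.4242).
With 90% confidence, each one-unit increase in class size is associated with a change of between -1.0352 and -0.4242 points in test score.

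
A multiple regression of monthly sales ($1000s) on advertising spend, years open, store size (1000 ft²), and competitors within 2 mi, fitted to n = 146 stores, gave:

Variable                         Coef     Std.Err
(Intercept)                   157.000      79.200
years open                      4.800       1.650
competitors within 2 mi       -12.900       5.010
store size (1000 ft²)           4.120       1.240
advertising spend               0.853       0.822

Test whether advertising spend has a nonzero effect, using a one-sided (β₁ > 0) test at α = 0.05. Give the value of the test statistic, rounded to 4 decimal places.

t = 1.0377

Read off: b = 0.853, SE = 0.822 for advertising spend.
H₀: β₁ = 0 vs H₁: β₁ > 0.
t = 0.853 / 0.822 = 1.0377.
df = n − k − 1 = 146 − 4 − 1 = 141.
One-sided p ≈ 0.1506, which is ≥ 0.05, so fail to reject H₀.
The data do not give significant evidence that the true slope on advertising spend is positive, holding the other predictors fixed.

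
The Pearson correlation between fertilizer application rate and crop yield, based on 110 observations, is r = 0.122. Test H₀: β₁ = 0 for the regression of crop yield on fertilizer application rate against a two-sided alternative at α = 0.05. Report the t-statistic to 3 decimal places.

t = r·√(n − 2)/√(1 − r²) = 0.122·√108/√0.985116 = 1.277.
df = n − 2 = 108.
Two-sided p ≈ 0.2042, which is ≥ 0.05, so fail to reject H₀.
The data do not give significant evidence of a linear association between fertilizer application rate and crop yield.

t = 1.277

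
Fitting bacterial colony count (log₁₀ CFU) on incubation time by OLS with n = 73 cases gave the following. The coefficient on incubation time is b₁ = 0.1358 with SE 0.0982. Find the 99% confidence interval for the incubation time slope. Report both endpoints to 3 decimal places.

df = n − 2 = 73 − 2 = 71.
t* = t_{0.005, 71} = 2.646863.
Margin = t* × SE = 2.646863 × 0.0982 = 0.25992.
CI: 0.1358 ± 0.25992 → (-0.124, 0.396).
With 99% confidence, each one-unit increase in incubation time is associated with a change of between -0.124 and 0.396 log₁₀ CFU in bacterial colony count.

(-0.124, 0.396)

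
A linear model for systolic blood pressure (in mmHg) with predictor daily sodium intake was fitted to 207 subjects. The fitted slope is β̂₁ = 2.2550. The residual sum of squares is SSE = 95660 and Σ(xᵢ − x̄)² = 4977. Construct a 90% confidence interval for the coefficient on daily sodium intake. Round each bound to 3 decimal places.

MSE = SSE/(n − 2) = 95660/205 = 466.634.
SE(β̂₁) = √(MSE/Sₓₓ) = √(466.634/4977) = 0.306199.
df = n − 2 = 205.
t* = t_{0.05, 205} = 1.652321.
Margin = t* × SE = 1.652321 × 0.306199 = 0.50594.
CI: 2.2550 ± 0.50594 → (1.749, 2.761).
With 90% confidence, each one-unit increase in daily sodium intake is associated with a change of between 1.749 and 2.761 mmHg in systolic blood pressure.

(1.749, 2.761)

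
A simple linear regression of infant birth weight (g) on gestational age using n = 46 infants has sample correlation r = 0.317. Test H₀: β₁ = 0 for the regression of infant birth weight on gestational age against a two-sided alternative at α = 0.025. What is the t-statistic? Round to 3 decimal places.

t = r·√(n − 2)/√(1 − r²) = 0.317·√44/√0.899511 = 2.217.
df = n − 2 = 44.
Two-sided p ≈ 0.0318, which is ≥ 0.025, so fail to reject H₀.
The data do not give significant evidence of a linear association between gestational age and infant birth weight.

t = 2.217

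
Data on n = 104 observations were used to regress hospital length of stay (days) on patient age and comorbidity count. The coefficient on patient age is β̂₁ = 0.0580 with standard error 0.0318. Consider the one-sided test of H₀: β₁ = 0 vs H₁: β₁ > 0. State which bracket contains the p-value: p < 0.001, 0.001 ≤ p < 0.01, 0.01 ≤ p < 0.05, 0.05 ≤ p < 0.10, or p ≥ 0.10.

0.01 ≤ p < 0.05

t = 0.0580 / 0.0318 = 1.824.
df = n − k − 1 = 104 − 2 − 1 = 101.
One-sided p = P(T_{101} > t) ≈ 0.0356.
So 0.01 ≤ p < 0.05.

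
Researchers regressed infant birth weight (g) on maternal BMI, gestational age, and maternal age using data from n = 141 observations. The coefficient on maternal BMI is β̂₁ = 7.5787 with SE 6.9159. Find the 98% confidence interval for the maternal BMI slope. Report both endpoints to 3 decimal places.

(-8.700, 23.858)

df = n − k − 1 = 141 − 3 − 1 = 137.
t* = t_{0.01, 137} = 2.353875.
Margin = t* × SE = 2.353875 × 6.9159 = 16.27916.
CI: 7.5787 ± 16.27916 → (-8.700, 23.858).
With 98% confidence, each one-unit increase in maternal BMI is associated with a change of between -8.700 and 23.858 g in infant birth weight, holding the other predictors fixed.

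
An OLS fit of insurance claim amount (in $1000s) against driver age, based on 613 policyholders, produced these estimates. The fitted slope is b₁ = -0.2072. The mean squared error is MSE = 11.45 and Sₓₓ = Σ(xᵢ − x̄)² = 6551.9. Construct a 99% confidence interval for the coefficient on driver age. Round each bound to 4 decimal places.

SE(b₁) = √(MSE/Sₓₓ) = √(11.45/6551.9) = 0.0418041.
df = n − 2 = 611.
t* = t_{0.005, 611} = 2.5839.
Margin = t* × SE = 2.5839 × 0.0418041 = 0.108018.
CI: -0.2072 ± 0.108018 → (-0.3152, -0.0992).
With 99% confidence, each one-unit increase in driver age is associated with a change of between -0.3152 and -0.0992 $1000s in insurance claim amount.

(-0.3152, -0.0992)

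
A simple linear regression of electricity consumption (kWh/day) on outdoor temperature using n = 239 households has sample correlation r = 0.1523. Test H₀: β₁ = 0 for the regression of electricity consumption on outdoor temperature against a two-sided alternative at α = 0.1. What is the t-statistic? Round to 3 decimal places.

t = 2.372

t = r·√(n − 2)/√(1 − r²) = 0.1523·√237/√0.976805 = 2.372.
df = n − 2 = 237.
Two-sided p ≈ 0.0185, which is < 0.1, so reject H₀.
There is evidence of a linear association between outdoor temperature and electricity consumption.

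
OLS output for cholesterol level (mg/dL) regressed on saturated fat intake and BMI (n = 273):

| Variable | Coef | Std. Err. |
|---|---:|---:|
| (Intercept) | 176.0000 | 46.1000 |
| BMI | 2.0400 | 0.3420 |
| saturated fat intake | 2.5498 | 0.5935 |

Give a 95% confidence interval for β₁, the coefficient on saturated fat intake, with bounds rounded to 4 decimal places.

Read off: b = 2.5498, SE = 0.5935 for saturated fat intake.
df = n − k − 1 = 273 − 2 − 1 = 270.
t* = t_{0.025, 270} = 1.968789.
Margin = t* × SE = 1.968789 × 0.5935 = 1.168476.
CI: 2.5498 ± 1.168476 → (1.3813, 3.7183).

(1.3813, 3.7183)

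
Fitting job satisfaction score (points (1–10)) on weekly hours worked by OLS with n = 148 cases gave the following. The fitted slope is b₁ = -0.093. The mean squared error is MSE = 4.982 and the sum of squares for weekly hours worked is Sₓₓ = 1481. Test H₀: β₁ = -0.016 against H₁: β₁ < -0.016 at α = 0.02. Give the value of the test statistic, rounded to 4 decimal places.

t = -1.3276

SE(b₁) = √(MSE/Sₓₓ) = √(4.982/1481) = 0.0579995.
t = (-0.093 − (-0.016)) / 0.0579995 = -1.3276.
df = n − 2 = 146.
One-sided p ≈ 0.0932, which is ≥ 0.02, so fail to reject H₀.
The data do not give significant evidence that the true slope on weekly hours worked is below -0.016 points (1–10) per unit.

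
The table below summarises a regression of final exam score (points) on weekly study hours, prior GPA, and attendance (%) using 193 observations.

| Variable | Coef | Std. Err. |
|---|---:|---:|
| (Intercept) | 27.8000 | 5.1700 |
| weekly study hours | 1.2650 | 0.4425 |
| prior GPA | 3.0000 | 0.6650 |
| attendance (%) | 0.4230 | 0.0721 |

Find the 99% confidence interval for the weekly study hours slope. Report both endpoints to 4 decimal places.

Read off: b = 1.2650, SE = 0.4425 for weekly study hours.
df = n − k − 1 = 193 − 3 − 1 = 189.
t* = t_{0.005, 189} = 2.602092.
Margin = t* × SE = 2.602092 × 0.4425 = 1.151426.
CI: 1.2650 ± 1.151426 → (0.1136, 2.4164).

(0.1136, 2.4164)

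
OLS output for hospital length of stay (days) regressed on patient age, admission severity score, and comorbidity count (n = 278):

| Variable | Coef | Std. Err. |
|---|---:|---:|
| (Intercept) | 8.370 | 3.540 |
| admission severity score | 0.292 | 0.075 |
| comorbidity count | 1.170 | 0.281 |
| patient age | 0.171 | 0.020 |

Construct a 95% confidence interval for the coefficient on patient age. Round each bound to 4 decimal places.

Read off: b = 0.171, SE = 0.020 for patient age.
df = n − k − 1 = 278 − 3 − 1 = 274.
t* = t_{0.025, 274} = 1.96866.
Margin = t* × SE = 1.96866 × 0.020 = 0.039373.
CI: 0.171 ± 0.039373 → (0.1316, 0.2104).

(0.1316, 0.2104)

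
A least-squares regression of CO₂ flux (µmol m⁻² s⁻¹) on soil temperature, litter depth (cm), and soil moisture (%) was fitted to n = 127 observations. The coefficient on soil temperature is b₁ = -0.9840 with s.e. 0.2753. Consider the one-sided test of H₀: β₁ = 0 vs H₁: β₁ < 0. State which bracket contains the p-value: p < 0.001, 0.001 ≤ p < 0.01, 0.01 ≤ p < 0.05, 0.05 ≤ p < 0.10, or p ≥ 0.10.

p < 0.001

t = -0.9840 / 0.2753 = -3.574.
df = n − k − 1 = 127 − 3 − 1 = 123.
One-sided p = P(T_{123} < t) ≈ 0.0003.
So p < 0.001.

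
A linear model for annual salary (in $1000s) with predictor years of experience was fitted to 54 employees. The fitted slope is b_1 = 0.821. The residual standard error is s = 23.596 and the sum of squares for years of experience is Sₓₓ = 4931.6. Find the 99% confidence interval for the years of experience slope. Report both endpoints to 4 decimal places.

SE(b_1) = s/√Sₓₓ = 23.596/√4931.6 = 0.336004.
df = n − 2 = 52.
t* = t_{0.005, 52} = 2.673734.
Margin = t* × SE = 2.673734 × 0.336004 = 0.898385.
CI: 0.821 ± 0.898385 → (-0.0774, 1.7194).
With 99% confidence, each one-unit increase in years of experience is associated with a change of between -0.0774 and 1.7194 $1000s in annual salary.

(-0.0774, 1.7194)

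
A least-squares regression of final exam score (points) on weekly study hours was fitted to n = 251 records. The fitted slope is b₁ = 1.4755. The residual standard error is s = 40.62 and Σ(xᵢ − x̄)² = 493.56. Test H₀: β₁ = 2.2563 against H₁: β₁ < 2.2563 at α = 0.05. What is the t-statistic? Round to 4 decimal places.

SE(b₁) = s/√Sₓₓ = 40.62/√493.56 = 1.82839.
t = (1.4755 − 2.2563) / 1.82839 = -0.4270.
df = n − 2 = 249.
One-sided p ≈ 0.3349, which is ≥ 0.05, so fail to reject H₀.
The data do not give significant evidence that the true slope on weekly study hours is below 2.2563 points per unit.

t = -0.4270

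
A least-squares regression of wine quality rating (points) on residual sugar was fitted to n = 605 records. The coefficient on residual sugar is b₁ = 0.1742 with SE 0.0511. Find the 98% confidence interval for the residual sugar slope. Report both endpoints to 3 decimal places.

(0.055, 0.293)

df = n − 2 = 605 − 2 = 603.
t* = t_{0.01, 603} = 2.332548.
Margin = t* × SE = 2.332548 × 0.0511 = 0.11919.
CI: 0.1742 ± 0.11919 → (0.055, 0.293).
With 98% confidence, each one-unit increase in residual sugar is associated with a change of between 0.055 and 0.293 points in wine quality rating.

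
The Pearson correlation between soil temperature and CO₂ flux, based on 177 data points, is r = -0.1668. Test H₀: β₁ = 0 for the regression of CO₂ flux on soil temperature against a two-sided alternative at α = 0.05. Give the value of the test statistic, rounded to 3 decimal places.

t = r·√(n − 2)/√(1 − r²) = -0.1668·√175/√0.972178 = -2.238.
df = n − 2 = 175.
Two-sided p ≈ 0.0265, which is < 0.05, so reject H₀.
There is evidence of a linear association between soil temperature and CO₂ flux.

t = -2.238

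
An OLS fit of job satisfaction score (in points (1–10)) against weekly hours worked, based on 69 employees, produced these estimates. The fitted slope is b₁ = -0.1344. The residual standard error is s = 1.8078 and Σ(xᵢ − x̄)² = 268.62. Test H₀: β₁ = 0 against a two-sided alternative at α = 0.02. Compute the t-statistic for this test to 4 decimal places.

t = -1.2185

SE(b₁) = s/√Sₓₓ = 1.8078/√268.62 = 0.110301.
t = -0.1344 / 0.110301 = -1.2185.
df = n − 2 = 67.
Two-sided p ≈ 0.2273, which is ≥ 0.02, so fail to reject H₀.
The data do not give significant evidence of an association between weekly hours worked and job satisfaction score.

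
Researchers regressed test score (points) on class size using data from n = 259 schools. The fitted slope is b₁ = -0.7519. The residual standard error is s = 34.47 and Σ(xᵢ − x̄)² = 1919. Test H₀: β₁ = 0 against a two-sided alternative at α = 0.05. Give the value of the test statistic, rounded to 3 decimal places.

SE(b₁) = s/√Sₓₓ = 34.47/√1919 = 0.786871.
t = -0.7519 / 0.786871 = -0.956.
df = n − 2 = 257.
Two-sided p ≈ 0.3402, which is ≥ 0.05, so fail to reject H₀.
The data do not give significant evidence of an association between class size and test score.

t = -0.956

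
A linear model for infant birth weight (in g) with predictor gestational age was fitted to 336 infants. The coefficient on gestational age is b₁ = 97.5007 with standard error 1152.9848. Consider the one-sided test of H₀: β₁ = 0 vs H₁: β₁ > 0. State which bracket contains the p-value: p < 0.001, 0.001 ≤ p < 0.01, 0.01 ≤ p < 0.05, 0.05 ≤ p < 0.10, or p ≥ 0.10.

t = 97.5007 / 1152.9848 = 0.085.
df = n − 2 = 336 − 2 = 334.
One-sided p = P(T_{334} > t) ≈ 0.4663.
So p ≥ 0.10.

p ≥ 0.10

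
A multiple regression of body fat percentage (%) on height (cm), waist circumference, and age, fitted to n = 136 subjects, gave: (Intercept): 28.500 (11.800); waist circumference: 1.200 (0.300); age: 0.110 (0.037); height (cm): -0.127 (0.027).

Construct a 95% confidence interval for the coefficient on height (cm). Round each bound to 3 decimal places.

Read off: b = -0.127, SE = 0.027 for height (cm).
df = n − k − 1 = 136 − 3 − 1 = 132.
t* = t_{0.025, 132} = 1.978099.
Margin = t* × SE = 1.978099 × 0.027 = 0.05341.
CI: -0.127 ± 0.05341 → (-0.180, -0.074).

(-0.180, -0.074)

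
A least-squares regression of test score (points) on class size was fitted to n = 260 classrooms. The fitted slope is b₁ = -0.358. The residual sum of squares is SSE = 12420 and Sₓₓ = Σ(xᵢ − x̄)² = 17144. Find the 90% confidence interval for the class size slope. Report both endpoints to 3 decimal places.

MSE = SSE/(n − 2) = 12420/258 = 48.1395.
SE(b₁) = √(MSE/Sₓₓ) = √(48.1395/17144) = 0.0529901.
df = n − 2 = 258.
t* = t_{0.05, 258} = 1.650781.
Margin = t* × SE = 1.650781 × 0.0529901 = 0.08748.
CI: -0.358 ± 0.08748 → (-0.445, -0.271).
With 90% confidence, each one-unit increase in class size is associated with a change of between -0.445 and -0.271 points in test score.

(-0.445, -0.271)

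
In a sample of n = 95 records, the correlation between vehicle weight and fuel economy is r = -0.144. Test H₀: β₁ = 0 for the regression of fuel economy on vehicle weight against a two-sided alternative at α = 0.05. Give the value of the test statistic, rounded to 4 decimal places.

t = r·√(n − 2)/√(1 − r²) = -0.144·√93/√0.979264 = -1.4033.
df = n − 2 = 93.
Two-sided p ≈ 0.1639, which is ≥ 0.05, so fail to reject H₀.
The data do not give significant evidence of a linear association between vehicle weight and fuel economy.

t = -1.4033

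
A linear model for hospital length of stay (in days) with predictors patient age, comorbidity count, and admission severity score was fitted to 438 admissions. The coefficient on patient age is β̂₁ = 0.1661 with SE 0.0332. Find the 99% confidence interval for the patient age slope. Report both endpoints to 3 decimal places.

(0.080, 0.252)

df = n − k − 1 = 438 − 3 − 1 = 434.
t* = t_{0.005, 434} = 2.587205.
Margin = t* × SE = 2.587205 × 0.0332 = 0.08590.
CI: 0.1661 ± 0.08590 → (0.080, 0.252).
With 99% confidence, each one-unit increase in patient age is associated with a change of between 0.080 and 0.252 days in hospital length of stay, holding the other predictors fixed.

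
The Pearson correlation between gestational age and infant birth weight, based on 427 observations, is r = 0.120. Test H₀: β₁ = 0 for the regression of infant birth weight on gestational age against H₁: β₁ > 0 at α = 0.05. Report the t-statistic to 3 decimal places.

t = r·√(n − 2)/√(1 − r²) = 0.120·√425/√0.9856 = 2.492.
df = n − 2 = 425.
One-sided p ≈ 0.0065, which is < 0.05, so reject H₀.
There is evidence of a linear association between gestational age and infant birth weight.

t = 2.492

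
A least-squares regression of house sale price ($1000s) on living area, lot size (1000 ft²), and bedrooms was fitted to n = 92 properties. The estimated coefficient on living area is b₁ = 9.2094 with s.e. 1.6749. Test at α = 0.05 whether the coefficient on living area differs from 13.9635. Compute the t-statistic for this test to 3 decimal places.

t = -2.838

H₀: β₁ = 13.9635 vs H₁: β₁ ≠ 13.9635.
t = (b₁ − β₁⁰)/SE = (9.2094 − 13.9635) / 1.6749 = -2.838.
df = n − k − 1 = 92 − 3 − 1 = 88.
Two-sided p ≈ 0.0056, which is < 0.05, so reject H₀.
There is evidence that the true slope on living area differs from 13.9635 $1000s per unit, holding the other predictors fixed.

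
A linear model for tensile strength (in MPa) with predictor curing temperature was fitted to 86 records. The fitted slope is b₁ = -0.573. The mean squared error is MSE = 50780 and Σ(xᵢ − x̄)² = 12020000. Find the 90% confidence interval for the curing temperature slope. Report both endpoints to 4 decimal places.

(-0.6811, -0.4649)

SE(b₁) = √(MSE/Sₓₓ) = √(50780/12020000) = 0.0649971.
df = n − 2 = 84.
t* = t_{0.05, 84} = 1.663197.
Margin = t* × SE = 1.663197 × 0.0649971 = 0.108103.
CI: -0.573 ± 0.108103 → (-0.6811, -0.4649).
With 90% confidence, each one-unit increase in curing temperature is associated with a change of between -0.6811 and -0.4649 MPa in tensile strength.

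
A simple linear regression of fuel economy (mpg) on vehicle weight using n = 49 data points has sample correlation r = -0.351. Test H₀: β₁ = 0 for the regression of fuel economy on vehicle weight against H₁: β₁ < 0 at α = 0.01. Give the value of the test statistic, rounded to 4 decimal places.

t = -2.5698

t = r·√(n − 2)/√(1 − r²) = -0.351·√47/√0.876799 = -2.5698.
df = n − 2 = 47.
One-sided p ≈ 0.0067, which is < 0.01, so reject H₀.
There is evidence of a linear association between vehicle weight and fuel economy.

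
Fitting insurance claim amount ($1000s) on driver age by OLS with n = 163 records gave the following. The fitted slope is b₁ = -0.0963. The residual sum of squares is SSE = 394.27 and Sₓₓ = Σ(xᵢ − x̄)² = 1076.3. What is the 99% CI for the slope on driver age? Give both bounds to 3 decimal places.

MSE = SSE/(n − 2) = 394.27/161 = 2.44888.
SE(b₁) = √(MSE/Sₓₓ) = √(2.44888/1076.3) = 0.0476999.
df = n − 2 = 161.
t* = t_{0.005, 161} = 2.606711.
Margin = t* × SE = 2.606711 × 0.0476999 = 0.12434.
CI: -0.0963 ± 0.12434 → (-0.221, 0.028).
With 99% confidence, each one-unit increase in driver age is associated with a change of between -0.221 and 0.028 $1000s in insurance claim amount.

(-0.221, 0.028)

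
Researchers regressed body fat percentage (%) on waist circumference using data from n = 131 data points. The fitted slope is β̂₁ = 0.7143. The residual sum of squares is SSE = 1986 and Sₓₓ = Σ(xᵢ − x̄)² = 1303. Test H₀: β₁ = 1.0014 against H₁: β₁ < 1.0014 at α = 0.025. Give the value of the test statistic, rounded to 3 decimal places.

MSE = SSE/(n − 2) = 1986/129 = 15.3953.
SE(β̂₁) = √(MSE/Sₓₓ) = √(15.3953/1303) = 0.108698.
t = (0.7143 − 1.0014) / 0.108698 = -2.641.
df = n − 2 = 129.
One-sided p ≈ 0.0046, which is < 0.025, so reject H₀.
There is evidence that the true slope on waist circumference is below 1.0014 % per unit.

t = -2.641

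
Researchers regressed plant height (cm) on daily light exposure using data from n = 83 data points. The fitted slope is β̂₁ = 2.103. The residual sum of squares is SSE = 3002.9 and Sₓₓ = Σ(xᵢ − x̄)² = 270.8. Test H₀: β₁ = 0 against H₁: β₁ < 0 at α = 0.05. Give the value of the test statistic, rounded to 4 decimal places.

t = 5.6838

MSE = SSE/(n − 2) = 3002.9/81 = 37.0728.
SE(β̂₁) = √(MSE/Sₓₓ) = √(37.0728/270.8) = 0.370002.
t = 2.103 / 0.370002 = 5.6838.
df = n − 2 = 81.
One-sided p ≈ 1.0000, which is ≥ 0.05, so fail to reject H₀.
The data do not give significant evidence that the true slope on daily light exposure is negative.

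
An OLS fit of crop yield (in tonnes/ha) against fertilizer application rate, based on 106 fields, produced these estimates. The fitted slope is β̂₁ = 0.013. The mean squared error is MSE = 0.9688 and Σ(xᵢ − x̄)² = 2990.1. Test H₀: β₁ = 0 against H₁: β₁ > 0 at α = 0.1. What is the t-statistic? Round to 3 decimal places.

t = 0.722

SE(β̂₁) = √(MSE/Sₓₓ) = √(0.9688/2990.1) = 0.0180001.
t = 0.013 / 0.0180001 = 0.722.
df = n − 2 = 104.
One-sided p ≈ 0.2359, which is ≥ 0.1, so fail to reject H₀.
The data do not give significant evidence that the true slope on fertilizer application rate is positive.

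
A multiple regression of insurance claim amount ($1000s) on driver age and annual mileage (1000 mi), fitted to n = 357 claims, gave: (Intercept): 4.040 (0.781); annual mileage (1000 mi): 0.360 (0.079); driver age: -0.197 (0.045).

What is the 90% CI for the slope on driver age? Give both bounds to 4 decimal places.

(-0.2712, -0.1228)

Read off: b = -0.197, SE = 0.045 for driver age.
df = n − k − 1 = 357 − 2 − 1 = 354.
t* = t_{0.05, 354} = 1.649169.
Margin = t* × SE = 1.649169 × 0.045 = 0.074213.
CI: -0.197 ± 0.074213 → (-0.2712, -0.1228).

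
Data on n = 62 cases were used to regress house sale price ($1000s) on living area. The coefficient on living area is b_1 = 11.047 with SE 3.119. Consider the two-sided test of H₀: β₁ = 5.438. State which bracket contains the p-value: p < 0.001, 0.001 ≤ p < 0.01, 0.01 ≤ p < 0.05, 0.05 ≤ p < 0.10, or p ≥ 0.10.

0.05 ≤ p < 0.10

t = (11.047 − 5.438) / 3.119 = 1.798.
df = n − 2 = 62 − 2 = 60.
Two-sided p = 2·P(T_{60} > |t|) ≈ 0.0772.
So 0.05 ≤ p < 0.10.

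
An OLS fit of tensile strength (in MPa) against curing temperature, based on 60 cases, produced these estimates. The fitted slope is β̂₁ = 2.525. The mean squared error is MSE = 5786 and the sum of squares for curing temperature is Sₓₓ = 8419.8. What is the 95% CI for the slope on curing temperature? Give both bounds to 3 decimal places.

(0.866, 4.184)

SE(β̂₁) = √(MSE/Sₓₓ) = √(5786/8419.8) = 0.828969.
df = n − 2 = 58.
t* = t_{0.025, 58} = 2.001717.
Margin = t* × SE = 2.001717 × 0.828969 = 1.65936.
CI: 2.525 ± 1.65936 → (0.866, 4.184).
With 95% confidence, each one-unit increase in curing temperature is associated with a change of between 0.866 and 4.184 MPa in tensile strength.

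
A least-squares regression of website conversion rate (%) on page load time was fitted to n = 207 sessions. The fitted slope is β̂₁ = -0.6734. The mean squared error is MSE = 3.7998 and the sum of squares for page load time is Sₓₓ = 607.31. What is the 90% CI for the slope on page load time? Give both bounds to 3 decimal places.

(-0.804, -0.543)

SE(β̂₁) = √(MSE/Sₓₓ) = √(3.7998/607.31) = 0.0790998.
df = n − 2 = 205.
t* = t_{0.05, 205} = 1.652321.
Margin = t* × SE = 1.652321 × 0.0790998 = 0.13070.
CI: -0.6734 ± 0.13070 → (-0.804, -0.543).
With 90% confidence, each one-unit increase in page load time is associated with a change of between -0.804 and -0.543 % in website conversion rate.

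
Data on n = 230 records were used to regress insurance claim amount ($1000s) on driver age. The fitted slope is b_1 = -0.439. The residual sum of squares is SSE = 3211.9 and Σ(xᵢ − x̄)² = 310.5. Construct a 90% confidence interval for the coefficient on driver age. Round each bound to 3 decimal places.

MSE = SSE/(n − 2) = 3211.9/228 = 14.0873.
SE(b_1) = √(MSE/Sₓₓ) = √(14.0873/310.5) = 0.213002.
df = n − 2 = 228.
t* = t_{0.05, 228} = 1.651564.
Margin = t* × SE = 1.651564 × 0.213002 = 0.35179.
CI: -0.439 ± 0.35179 → (-0.791, -0.087).
With 90% confidence, each one-unit increase in driver age is associated with a change of between -0.791 and -0.087 $1000s in insurance claim amount.

(-0.791, -0.087)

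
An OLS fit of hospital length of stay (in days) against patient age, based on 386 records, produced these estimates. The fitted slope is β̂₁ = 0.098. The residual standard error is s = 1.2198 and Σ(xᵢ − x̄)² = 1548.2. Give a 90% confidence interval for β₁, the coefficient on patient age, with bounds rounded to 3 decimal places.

(0.047, 0.149)

SE(β̂₁) = s/√Sₓₓ = 1.2198/√1548.2 = 0.031001.
df = n − 2 = 384.
t* = t_{0.05, 384} = 1.648831.
Margin = t* × SE = 1.648831 × 0.031001 = 0.05112.
CI: 0.098 ± 0.05112 → (0.047, 0.149).
With 90% confidence, each one-unit increase in patient age is associated with a change of between 0.047 and 0.149 days in hospital length of stay.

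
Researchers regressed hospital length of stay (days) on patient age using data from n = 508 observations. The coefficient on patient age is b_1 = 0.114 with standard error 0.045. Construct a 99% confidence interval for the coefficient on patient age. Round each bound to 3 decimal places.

df = n − 2 = 508 − 2 = 506.
t* = t_{0.005, 506} = 2.58558.
Margin = t* × SE = 2.58558 × 0.045 = 0.11635.
CI: 0.114 ± 0.11635 → (-0.002, 0.230).
With 99% confidence, each one-unit increase in patient age is associated with a change of between -0.002 and 0.230 days in hospital length of stay.

(-0.002, 0.230)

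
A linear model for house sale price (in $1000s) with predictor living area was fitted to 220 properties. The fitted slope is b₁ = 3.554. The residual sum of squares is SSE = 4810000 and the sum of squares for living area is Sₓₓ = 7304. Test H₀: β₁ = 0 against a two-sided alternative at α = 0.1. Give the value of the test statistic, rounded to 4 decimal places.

t = 2.0448

MSE = SSE/(n − 2) = 4810000/218 = 22064.2.
SE(b₁) = √(MSE/Sₓₓ) = √(22064.2/7304) = 1.73806.
t = 3.554 / 1.73806 = 2.0448.
df = n − 2 = 218.
Two-sided p ≈ 0.0421, which is < 0.1, so reject H₀.
There is evidence that living area is associated with house sale price.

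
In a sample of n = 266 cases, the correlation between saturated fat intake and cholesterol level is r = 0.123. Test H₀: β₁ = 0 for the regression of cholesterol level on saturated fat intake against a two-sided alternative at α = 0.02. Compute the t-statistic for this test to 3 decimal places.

t = 2.014

t = r·√(n − 2)/√(1 − r²) = 0.123·√264/√0.984871 = 2.014.
df = n − 2 = 264.
Two-sided p ≈ 0.0450, which is ≥ 0.02, so fail to reject H₀.
The data do not give significant evidence of a linear association between saturated fat intake and cholesterol level.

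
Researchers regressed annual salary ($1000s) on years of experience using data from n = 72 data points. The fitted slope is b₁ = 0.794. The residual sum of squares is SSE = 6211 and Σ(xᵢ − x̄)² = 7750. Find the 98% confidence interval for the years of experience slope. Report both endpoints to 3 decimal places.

MSE = SSE/(n − 2) = 6211/70 = 88.7286.
SE(b₁) = √(MSE/Sₓₓ) = √(88.7286/7750) = 0.106999.
df = n − 2 = 70.
t* = t_{0.01, 70} = 2.380807.
Margin = t* × SE = 2.380807 × 0.106999 = 0.25474.
CI: 0.794 ± 0.25474 → (0.539, 1.049).
With 98% confidence, each one-unit increase in years of experience is associated with a change of between 0.539 and 1.049 $1000s in annual salary.

(0.539, 1.049)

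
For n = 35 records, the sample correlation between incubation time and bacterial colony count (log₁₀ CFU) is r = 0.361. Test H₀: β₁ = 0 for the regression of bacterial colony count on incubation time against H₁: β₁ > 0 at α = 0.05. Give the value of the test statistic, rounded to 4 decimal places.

t = 2.2237

t = r·√(n − 2)/√(1 − r²) = 0.361·√33/√0.869679 = 2.2237.
df = n − 2 = 33.
One-sided p ≈ 0.0166, which is < 0.05, so reject H₀.
There is evidence of a linear association between incubation time and bacterial colony count.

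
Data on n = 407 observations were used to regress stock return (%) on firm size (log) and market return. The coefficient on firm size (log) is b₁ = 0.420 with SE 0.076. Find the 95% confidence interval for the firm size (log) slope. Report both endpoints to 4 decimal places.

(0.2706, 0.5694)

df = n − k − 1 = 407 − 2 − 1 = 404.
t* = t_{0.025, 404} = 1.965853.
Margin = t* × SE = 1.965853 × 0.076 = 0.149405.
CI: 0.420 ± 0.149405 → (0.2706, 0.5694).
With 95% confidence, each one-unit increase in firm size (log) is associated with a change of between 0.2706 and 0.5694 % in stock return, holding the other predictors fixed.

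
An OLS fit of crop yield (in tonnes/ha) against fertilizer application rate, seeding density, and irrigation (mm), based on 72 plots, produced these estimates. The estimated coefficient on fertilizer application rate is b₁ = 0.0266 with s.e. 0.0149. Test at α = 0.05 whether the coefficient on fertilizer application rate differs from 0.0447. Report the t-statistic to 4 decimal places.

t = -1.2148

H₀: β₁ = 0.0447 vs H₁: β₁ ≠ 0.0447.
t = (b₁ − β₁⁰)/SE = (0.0266 − 0.0447) / 0.0149 = -1.2148.
df = n − k − 1 = 72 − 3 − 1 = 68.
Two-sided p ≈ 0.2287, which is ≥ 0.05, so fail to reject H₀.
The data are consistent with a true slope of 0.0447 tonnes/ha per unit of fertilizer application rate, holding the other predictors fixed.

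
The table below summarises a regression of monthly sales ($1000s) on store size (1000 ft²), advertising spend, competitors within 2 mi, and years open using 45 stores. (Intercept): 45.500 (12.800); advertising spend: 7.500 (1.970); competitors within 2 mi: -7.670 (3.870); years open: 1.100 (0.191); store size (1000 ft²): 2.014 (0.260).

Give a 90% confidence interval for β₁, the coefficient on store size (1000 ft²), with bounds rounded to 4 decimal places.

Read off: b = 2.014, SE = 0.260 for store size (1000 ft²).
df = n − k − 1 = 45 − 4 − 1 = 40.
t* = t_{0.05, 40} = 1.683851.
Margin = t* × SE = 1.683851 × 0.260 = 0.437801.
CI: 2.014 ± 0.437801 → (1.5762, 2.4518).

(1.5762, 2.4518)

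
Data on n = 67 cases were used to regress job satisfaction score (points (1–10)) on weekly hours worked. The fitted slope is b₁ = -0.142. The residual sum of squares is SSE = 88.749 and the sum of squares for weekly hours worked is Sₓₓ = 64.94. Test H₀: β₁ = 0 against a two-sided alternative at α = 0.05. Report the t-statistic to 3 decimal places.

MSE = SSE/(n − 2) = 88.749/65 = 1.36537.
SE(b₁) = √(MSE/Sₓₓ) = √(1.36537/64.94) = 0.145.
t = -0.142 / 0.145 = -0.979.
df = n − 2 = 65.
Two-sided p ≈ 0.3311, which is ≥ 0.05, so fail to reject H₀.
The data do not give significant evidence of an association between weekly hours worked and job satisfaction score.

t = -0.979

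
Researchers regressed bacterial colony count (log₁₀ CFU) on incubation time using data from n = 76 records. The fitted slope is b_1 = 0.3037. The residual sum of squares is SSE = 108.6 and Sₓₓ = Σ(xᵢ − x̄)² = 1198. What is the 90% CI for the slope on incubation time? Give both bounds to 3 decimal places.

(0.245, 0.362)

MSE = SSE/(n − 2) = 108.6/74 = 1.46757.
SE(b_1) = √(MSE/Sₓₓ) = √(1.46757/1198) = 0.0350002.
df = n − 2 = 74.
t* = t_{0.05, 74} = 1.665707.
Margin = t* × SE = 1.665707 × 0.0350002 = 0.05830.
CI: 0.3037 ± 0.05830 → (0.245, 0.362).
With 90% confidence, each one-unit increase in incubation time is associated with a change of between 0.245 and 0.362 log₁₀ CFU in bacterial colony count.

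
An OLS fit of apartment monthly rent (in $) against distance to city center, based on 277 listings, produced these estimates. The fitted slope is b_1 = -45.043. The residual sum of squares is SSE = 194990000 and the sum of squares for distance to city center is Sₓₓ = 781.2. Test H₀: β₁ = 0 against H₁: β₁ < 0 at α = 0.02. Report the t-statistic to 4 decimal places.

MSE = SSE/(n − 2) = 194990000/275 = 709055.
SE(b_1) = √(MSE/Sₓₓ) = √(709055/781.2) = 30.1272.
t = -45.043 / 30.1272 = -1.4951.
df = n − 2 = 275.
One-sided p ≈ 0.0680, which is ≥ 0.02, so fail to reject H₀.
The data do not give significant evidence that the true slope on distance to city center is negative.

t = -1.4951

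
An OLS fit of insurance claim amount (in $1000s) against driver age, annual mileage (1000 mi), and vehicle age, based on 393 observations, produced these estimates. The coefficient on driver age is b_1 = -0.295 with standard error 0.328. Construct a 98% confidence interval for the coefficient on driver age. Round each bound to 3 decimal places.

(-1.061, 0.471)

df = n − k − 1 = 393 − 3 − 1 = 389.
t* = t_{0.01, 389} = 2.335972.
Margin = t* × SE = 2.335972 × 0.328 = 0.76620.
CI: -0.295 ± 0.76620 → (-1.061, 0.471).
With 98% confidence, each one-unit increase in driver age is associated with a change of between -1.061 and 0.471 $1000s in insurance claim amount, holding the other predictors fixed.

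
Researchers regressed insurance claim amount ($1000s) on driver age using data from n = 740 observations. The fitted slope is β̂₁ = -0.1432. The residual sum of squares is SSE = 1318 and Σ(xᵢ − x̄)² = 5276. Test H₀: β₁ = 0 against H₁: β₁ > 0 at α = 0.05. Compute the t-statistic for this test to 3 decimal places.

MSE = SSE/(n − 2) = 1318/738 = 1.78591.
SE(β̂₁) = √(MSE/Sₓₓ) = √(1.78591/5276) = 0.0183983.
t = -0.1432 / 0.0183983 = -7.783.
df = n − 2 = 738.
One-sided p ≈ 1.0000, which is ≥ 0.05, so fail to reject H₀.
The data do not give significant evidence that the true slope on driver age is positive.

t = -7.783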